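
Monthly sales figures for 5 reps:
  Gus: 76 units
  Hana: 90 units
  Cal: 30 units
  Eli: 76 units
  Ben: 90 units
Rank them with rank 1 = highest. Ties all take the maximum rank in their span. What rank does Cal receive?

Sorted (descending): 90, 90, 76, 76, 30
The 2 values of 90 occupy positions 1–2 → each gets rank 2.
The 2 values of 76 occupy positions 3–4 → each gets rank 4.
Cal has value 30 units → rank 5.

5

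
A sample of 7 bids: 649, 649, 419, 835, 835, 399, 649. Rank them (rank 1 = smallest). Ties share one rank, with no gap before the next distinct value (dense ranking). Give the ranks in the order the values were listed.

Sorted (ascending): 399, 419, 649, 649, 649, 835, 835
The 3 values of 649 share dense rank 3.
The 2 values of 835 share dense rank 4.
Remaining distinct values take the next consecutive integers.

3, 3, 2, 4, 4, 1, 3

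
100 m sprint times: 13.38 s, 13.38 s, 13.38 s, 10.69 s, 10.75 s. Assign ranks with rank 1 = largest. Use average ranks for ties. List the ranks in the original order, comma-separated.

Sorted (descending): 13.38, 13.38, 13.38, 10.75, 10.69
The 3 values of 13.38 occupy positions 1–3 → average rank 2.

2, 2, 2, 5, 4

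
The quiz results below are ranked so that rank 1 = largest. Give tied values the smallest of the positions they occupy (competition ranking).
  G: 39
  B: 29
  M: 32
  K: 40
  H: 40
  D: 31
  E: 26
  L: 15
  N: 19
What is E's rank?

7

Sorted (descending): 40, 40, 39, 32, 31, 29, 26, 19, 15
The 2 values of 40 occupy positions 1–2 → each gets rank 1.
E has value 26 → rank 7.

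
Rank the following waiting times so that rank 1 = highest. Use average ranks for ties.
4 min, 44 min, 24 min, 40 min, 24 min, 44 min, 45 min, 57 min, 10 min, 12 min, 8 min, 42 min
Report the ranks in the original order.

12, 3.5, 7.5, 6, 7.5, 3.5, 2, 1, 10, 9, 11, 5

Sorted (descending): 57, 45, 44, 44, 42, 40, 24, 24, 12, 10, 8, 4
The 2 values of 44 occupy positions 3–4 → average rank (3+4)/2 = 3.5.
The 2 values of 24 occupy positions 7–8 → average rank (7+8)/2 = 7.5.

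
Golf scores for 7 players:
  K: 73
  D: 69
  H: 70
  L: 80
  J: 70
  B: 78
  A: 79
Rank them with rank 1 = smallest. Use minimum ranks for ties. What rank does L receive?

7

Sorted (ascending): 69, 70, 70, 73, 78, 79, 80
The 2 values of 70 occupy positions 2–3 → each gets rank 2.
L has value 80 → rank 7.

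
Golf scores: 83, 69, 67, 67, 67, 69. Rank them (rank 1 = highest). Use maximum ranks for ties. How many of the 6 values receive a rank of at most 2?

1

Sorted (descending): 83, 69, 69, 67, 67, 67
The 2 values of 69 occupy positions 2–3 → each gets rank 3.
The 3 values of 67 occupy positions 4–6 → each gets rank 6.
Ranks ≤ 2: {1} → 1 value.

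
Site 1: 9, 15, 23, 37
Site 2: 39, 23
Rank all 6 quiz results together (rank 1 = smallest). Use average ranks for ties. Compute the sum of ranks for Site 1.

11.5

Sorted (ascending): 9, 15, 23, 23, 37, 39
The 2 values of 23 occupy positions 3–4 → average rank (3+4)/2 = 3.5.
Site 1 values → pooled ranks: 9→1, 15→2, 23→3.5, 37→5
Rank sum = 1 + 2 + 3.5 + 5 = 11.5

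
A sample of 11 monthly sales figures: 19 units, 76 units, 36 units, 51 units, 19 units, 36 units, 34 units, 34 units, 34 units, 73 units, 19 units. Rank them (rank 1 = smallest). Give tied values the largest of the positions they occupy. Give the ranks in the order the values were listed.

3, 11, 8, 9, 3, 8, 6, 6, 6, 10, 3

Sorted (ascending): 19, 19, 19, 34, 34, 34, 36, 36, 51, 73, 76
The 3 values of 19 occupy positions 1–3 → each gets rank 3.
The 3 values of 34 occupy positions 4–6 → each gets rank 6.
The 2 values of 36 occupy positions 7–8 → each gets rank 8.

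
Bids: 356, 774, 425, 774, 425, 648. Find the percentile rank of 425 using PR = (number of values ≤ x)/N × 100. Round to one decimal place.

50.0

N = 6.
Strictly below 425: 1. Equal to 425: 2.
PR = 3/6 × 100 = 50.0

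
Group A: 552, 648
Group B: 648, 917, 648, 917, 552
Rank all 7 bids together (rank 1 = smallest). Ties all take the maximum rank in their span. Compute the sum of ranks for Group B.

26

Sorted (ascending): 552, 552, 648, 648, 648, 917, 917
The 2 values of 552 occupy positions 1–2 → each gets rank 2.
The 3 values of 648 occupy positions 3–5 → each gets rank 5.
The 2 values of 917 occupy positions 6–7 → each gets rank 7.
Group B values → pooled ranks: 648→5, 917→7, 648→5, 917→7, 552→2
Rank sum = 5 + 7 + 5 + 7 + 2 = 26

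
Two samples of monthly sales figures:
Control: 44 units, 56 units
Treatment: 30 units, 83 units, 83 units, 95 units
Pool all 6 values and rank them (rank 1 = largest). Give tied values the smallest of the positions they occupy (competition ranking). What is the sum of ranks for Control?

9

Sorted (descending): 95, 83, 83, 56, 44, 30
The 2 values of 83 occupy positions 2–3 → each gets rank 2.
Control values → pooled ranks: 44→5, 56→4
Rank sum = 5 + 4 = 9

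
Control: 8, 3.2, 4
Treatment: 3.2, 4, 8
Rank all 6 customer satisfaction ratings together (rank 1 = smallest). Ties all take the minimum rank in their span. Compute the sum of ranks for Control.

9

Sorted (ascending): 3.2, 3.2, 4, 4, 8, 8
The 2 values of 3.2 occupy positions 1–2 → each gets rank 1.
The 2 values of 4 occupy positions 3–4 → each gets rank 3.
The 2 values of 8 occupy positions 5–6 → each gets rank 5.
Control values → pooled ranks: 8→5, 3.2→1, 4→3
Rank sum = 5 + 1 + 3 = 9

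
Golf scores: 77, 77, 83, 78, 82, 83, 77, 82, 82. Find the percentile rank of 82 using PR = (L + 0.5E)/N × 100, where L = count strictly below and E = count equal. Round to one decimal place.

61.1

N = 9.
Strictly below 82: 4. Equal to 82: 3.
PR = (4 + 0.5·3)/9 × 100 = 61.1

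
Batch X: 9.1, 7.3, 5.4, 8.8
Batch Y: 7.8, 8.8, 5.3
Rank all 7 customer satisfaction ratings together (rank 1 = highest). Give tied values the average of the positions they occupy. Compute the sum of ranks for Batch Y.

13.5

Sorted (descending): 9.1, 8.8, 8.8, 7.8, 7.3, 5.4, 5.3
The 2 values of 8.8 occupy positions 2–3 → average rank (2+3)/2 = 2.5.
Batch Y values → pooled ranks: 7.8→4, 8.8→2.5, 5.3→7
Rank sum = 4 + 2.5 + 7 = 13.5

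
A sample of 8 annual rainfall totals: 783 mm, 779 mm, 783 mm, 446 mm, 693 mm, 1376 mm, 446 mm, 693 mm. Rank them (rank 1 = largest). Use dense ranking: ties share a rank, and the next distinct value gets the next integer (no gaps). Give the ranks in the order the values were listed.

Sorted (descending): 1376, 783, 783, 779, 693, 693, 446, 446
The 2 values of 783 share dense rank 2.
The 2 values of 693 share dense rank 4.
The 2 values of 446 share dense rank 5.
Remaining distinct values take the next consecutive integers.

2, 3, 2, 5, 4, 1, 5, 4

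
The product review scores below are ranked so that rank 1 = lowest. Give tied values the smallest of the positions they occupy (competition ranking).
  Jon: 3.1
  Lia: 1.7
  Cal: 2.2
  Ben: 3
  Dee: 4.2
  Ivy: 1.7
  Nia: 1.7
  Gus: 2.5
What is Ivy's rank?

1

Sorted (ascending): 1.7, 1.7, 1.7, 2.2, 2.5, 3, 3.1, 4.2
The 3 values of 1.7 occupy positions 1–3 → each gets rank 1.
Ivy has value 1.7 → rank 1.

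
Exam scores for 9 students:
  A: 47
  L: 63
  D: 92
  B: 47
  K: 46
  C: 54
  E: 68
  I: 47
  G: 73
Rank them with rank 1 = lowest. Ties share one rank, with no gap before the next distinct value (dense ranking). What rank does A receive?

Sorted (ascending): 46, 47, 47, 47, 54, 63, 68, 73, 92
The 3 values of 47 share dense rank 2.
Remaining distinct values take the next consecutive integers.
A has value 47 → rank 2.

2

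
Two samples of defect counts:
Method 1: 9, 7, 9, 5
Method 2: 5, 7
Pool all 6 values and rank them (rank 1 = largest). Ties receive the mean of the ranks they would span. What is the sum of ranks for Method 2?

9

Sorted (descending): 9, 9, 7, 7, 5, 5
The 2 values of 9 occupy positions 1–2 → average rank (1+2)/2 = 1.5.
The 2 values of 7 occupy positions 3–4 → average rank (3+4)/2 = 3.5.
The 2 values of 5 occupy positions 5–6 → average rank (5+6)/2 = 5.5.
Method 2 values → pooled ranks: 5→5.5, 7→3.5
Rank sum = 5.5 + 3.5 = 9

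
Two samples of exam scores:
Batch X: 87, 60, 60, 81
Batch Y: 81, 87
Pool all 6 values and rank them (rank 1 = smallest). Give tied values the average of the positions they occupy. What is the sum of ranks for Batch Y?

9

Sorted (ascending): 60, 60, 81, 81, 87, 87
The 2 values of 60 occupy positions 1–2 → average rank (1+2)/2 = 1.5.
The 2 values of 81 occupy positions 3–4 → average rank (3+4)/2 = 3.5.
The 2 values of 87 occupy positions 5–6 → average rank (5+6)/2 = 5.5.
Batch Y values → pooled ranks: 81→3.5, 87→5.5
Rank sum = 3.5 + 5.5 = 9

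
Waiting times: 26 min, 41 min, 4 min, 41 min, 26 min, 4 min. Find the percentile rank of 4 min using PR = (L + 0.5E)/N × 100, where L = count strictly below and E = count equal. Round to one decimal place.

16.7

N = 6.
Strictly below 4: 0. Equal to 4: 2.
PR = (0 + 0.5·2)/6 × 100 = 16.7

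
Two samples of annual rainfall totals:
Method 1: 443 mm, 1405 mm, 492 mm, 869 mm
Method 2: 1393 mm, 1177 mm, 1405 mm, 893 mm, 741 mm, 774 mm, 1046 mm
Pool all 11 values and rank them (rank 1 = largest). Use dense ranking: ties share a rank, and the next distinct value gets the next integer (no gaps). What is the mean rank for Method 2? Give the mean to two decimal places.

4.29

Sorted (descending): 1405, 1405, 1393, 1177, 1046, 893, 869, 774, 741, 492, 443
The 2 values of 1405 share dense rank 1.
Remaining distinct values take the next consecutive integers.
Method 2 values → pooled ranks: 1393→2, 1177→3, 1405→1, 893→5, 741→8, 774→7, 1046→4
Mean rank = (2 + 3 + 1 + 5 + 8 + 7 + 4) / 7 = 4.29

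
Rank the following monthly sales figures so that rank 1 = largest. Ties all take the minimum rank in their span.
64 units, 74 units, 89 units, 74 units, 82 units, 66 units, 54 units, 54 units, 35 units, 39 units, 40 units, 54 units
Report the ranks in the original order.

6, 3, 1, 3, 2, 5, 7, 7, 12, 11, 10, 7

Sorted (descending): 89, 82, 74, 74, 66, 64, 54, 54, 54, 40, 39, 35
The 2 values of 74 occupy positions 3–4 → each gets rank 3.
The 3 values of 54 occupy positions 7–9 → each gets rank 7.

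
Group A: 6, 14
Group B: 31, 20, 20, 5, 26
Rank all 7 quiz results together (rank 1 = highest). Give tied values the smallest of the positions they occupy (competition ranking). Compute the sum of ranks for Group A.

Sorted (descending): 31, 26, 20, 20, 14, 6, 5
The 2 values of 20 occupy positions 3–4 → each gets rank 3.
Group A values → pooled ranks: 6→6, 14→5
Rank sum = 6 + 5 = 11

11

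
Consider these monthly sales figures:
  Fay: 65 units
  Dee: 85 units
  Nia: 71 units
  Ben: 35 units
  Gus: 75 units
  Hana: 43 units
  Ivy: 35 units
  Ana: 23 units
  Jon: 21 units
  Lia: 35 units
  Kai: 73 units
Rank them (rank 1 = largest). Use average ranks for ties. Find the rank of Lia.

8

Sorted (descending): 85, 75, 73, 71, 65, 43, 35, 35, 35, 23, 21
The 3 values of 35 occupy positions 7–9 → average rank 8.
Lia has value 35 units → rank 8.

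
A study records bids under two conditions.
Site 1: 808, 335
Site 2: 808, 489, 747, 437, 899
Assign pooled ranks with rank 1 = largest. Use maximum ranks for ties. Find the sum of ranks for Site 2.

Sorted (descending): 899, 808, 808, 747, 489, 437, 335
The 2 values of 808 occupy positions 2–3 → each gets rank 3.
Site 2 values → pooled ranks: 808→3, 489→5, 747→4, 437→6, 899→1
Rank sum = 3 + 5 + 4 + 6 + 1 = 19

19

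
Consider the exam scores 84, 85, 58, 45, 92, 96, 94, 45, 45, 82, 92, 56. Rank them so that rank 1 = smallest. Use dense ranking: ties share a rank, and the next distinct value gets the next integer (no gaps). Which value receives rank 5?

Sorted (ascending): 45, 45, 45, 56, 58, 82, 84, 85, 92, 92, 94, 96
The 3 values of 45 share dense rank 1.
The 2 values of 92 share dense rank 7.
Remaining distinct values take the next consecutive integers.
Rank 5 → value 84.

84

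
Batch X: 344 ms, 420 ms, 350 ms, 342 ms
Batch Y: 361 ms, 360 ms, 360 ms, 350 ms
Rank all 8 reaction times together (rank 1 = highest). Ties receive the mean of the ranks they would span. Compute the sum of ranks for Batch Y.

14.5

Sorted (descending): 420, 361, 360, 360, 350, 350, 344, 342
The 2 values of 360 occupy positions 3–4 → average rank (3+4)/2 = 3.5.
The 2 values of 350 occupy positions 5–6 → average rank (5+6)/2 = 5.5.
Batch Y values → pooled ranks: 361→2, 360→3.5, 360→3.5, 350→5.5
Rank sum = 2 + 3.5 + 3.5 + 5.5 = 14.5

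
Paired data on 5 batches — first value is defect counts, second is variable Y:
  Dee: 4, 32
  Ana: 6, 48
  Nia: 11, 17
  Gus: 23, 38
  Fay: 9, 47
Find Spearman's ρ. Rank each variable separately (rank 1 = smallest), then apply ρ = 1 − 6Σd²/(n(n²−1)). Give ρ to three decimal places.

-0.200

Ranks of variable 1: 1, 2, 4, 5, 3
Ranks of variable 2: 2, 5, 1, 3, 4
d = r₁ − r₂: -1, -3, 3, 2, -1
d²: 1, 9, 9, 4, 1; Σd² = 24
ρ = 1 − 6·24/(5·24) = 1 − 144/120 = -0.200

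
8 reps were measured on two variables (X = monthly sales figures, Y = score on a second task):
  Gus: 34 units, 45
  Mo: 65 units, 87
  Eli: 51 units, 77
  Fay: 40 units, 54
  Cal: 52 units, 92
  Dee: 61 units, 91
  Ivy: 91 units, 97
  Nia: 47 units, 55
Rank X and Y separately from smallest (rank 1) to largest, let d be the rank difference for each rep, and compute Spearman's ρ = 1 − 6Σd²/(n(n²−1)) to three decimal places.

0.905

Ranks of variable 1: 1, 7, 4, 2, 5, 6, 8, 3
Ranks of variable 2: 1, 5, 4, 2, 7, 6, 8, 3
d = r₁ − r₂: 0, 2, 0, 0, -2, 0, 0, 0
d²: 0, 4, 0, 0, 4, 0, 0, 0; Σd² = 8
ρ = 1 − 6·8/(8·63) = 1 − 48/504 = 0.905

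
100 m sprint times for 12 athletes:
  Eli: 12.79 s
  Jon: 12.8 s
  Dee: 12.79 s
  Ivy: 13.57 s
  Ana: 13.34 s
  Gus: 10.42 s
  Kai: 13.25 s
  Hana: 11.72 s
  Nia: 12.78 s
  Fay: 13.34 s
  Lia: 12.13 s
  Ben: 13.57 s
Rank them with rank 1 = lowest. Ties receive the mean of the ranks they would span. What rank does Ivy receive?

11.5

Sorted (ascending): 10.42, 11.72, 12.13, 12.78, 12.79, 12.79, 12.8, 13.25, 13.34, 13.34, 13.57, 13.57
The 2 values of 12.79 occupy positions 5–6 → average rank (5+6)/2 = 5.5.
The 2 values of 13.34 occupy positions 9–10 → average rank (9+10)/2 = 9.5.
The 2 values of 13.57 occupy positions 11–12 → average rank (11+12)/2 = 11.5.
Ivy has value 13.57 s → rank 11.5.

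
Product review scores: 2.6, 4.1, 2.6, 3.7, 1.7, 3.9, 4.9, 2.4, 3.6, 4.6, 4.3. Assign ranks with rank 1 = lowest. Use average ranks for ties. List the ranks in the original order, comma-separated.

3.5, 8, 3.5, 6, 1, 7, 11, 2, 5, 10, 9

Sorted (ascending): 1.7, 2.4, 2.6, 2.6, 3.6, 3.7, 3.9, 4.1, 4.3, 4.6, 4.9
The 2 values of 2.6 occupy positions 3–4 → average rank (3+4)/2 = 3.5.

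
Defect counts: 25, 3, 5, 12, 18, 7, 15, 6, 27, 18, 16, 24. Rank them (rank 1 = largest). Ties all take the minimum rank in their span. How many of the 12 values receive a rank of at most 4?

5

Sorted (descending): 27, 25, 24, 18, 18, 16, 15, 12, 7, 6, 5, 3
The 2 values of 18 occupy positions 4–5 → each gets rank 4.
Ranks ≤ 4: {1, 2, 3, 4, 4} → 5 values.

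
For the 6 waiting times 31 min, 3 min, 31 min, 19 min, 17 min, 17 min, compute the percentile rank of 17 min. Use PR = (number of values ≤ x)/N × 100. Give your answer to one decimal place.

50.0

N = 6.
Strictly below 17: 1. Equal to 17: 2.
PR = 3/6 × 100 = 50.0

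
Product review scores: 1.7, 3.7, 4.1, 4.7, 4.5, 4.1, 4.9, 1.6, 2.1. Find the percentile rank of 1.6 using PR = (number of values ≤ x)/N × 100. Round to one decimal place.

N = 9.
Strictly below 1.6: 0. Equal to 1.6: 1.
PR = 1/9 × 100 = 11.1

11.1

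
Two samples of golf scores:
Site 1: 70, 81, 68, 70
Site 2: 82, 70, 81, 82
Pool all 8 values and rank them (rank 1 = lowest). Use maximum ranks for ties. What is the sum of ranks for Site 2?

Sorted (ascending): 68, 70, 70, 70, 81, 81, 82, 82
The 3 values of 70 occupy positions 2–4 → each gets rank 4.
The 2 values of 81 occupy positions 5–6 → each gets rank 6.
The 2 values of 82 occupy positions 7–8 → each gets rank 8.
Site 2 values → pooled ranks: 82→8, 70→4, 81→6, 82→8
Rank sum = 8 + 4 + 6 + 8 = 26

26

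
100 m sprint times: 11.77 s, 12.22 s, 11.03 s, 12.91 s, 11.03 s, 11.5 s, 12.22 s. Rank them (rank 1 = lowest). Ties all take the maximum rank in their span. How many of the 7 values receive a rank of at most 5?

4

Sorted (ascending): 11.03, 11.03, 11.5, 11.77, 12.22, 12.22, 12.91
The 2 values of 11.03 occupy positions 1–2 → each gets rank 2.
The 2 values of 12.22 occupy positions 5–6 → each gets rank 6.
Ranks ≤ 5: {2, 2, 3, 4} → 4 values.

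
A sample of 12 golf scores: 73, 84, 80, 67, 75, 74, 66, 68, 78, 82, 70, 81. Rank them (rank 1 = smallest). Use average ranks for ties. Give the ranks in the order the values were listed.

Sorted (ascending): 66, 67, 68, 70, 73, 74, 75, 78, 80, 81, 82, 84
No ties — each value takes its position as its rank.

5, 12, 9, 2, 7, 6, 1, 3, 8, 11, 4, 10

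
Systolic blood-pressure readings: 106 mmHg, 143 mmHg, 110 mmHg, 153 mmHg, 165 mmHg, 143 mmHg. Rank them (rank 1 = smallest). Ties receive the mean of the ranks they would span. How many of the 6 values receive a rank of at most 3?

2

Sorted (ascending): 106, 110, 143, 143, 153, 165
The 2 values of 143 occupy positions 3–4 → average rank (3+4)/2 = 3.5.
Ranks ≤ 3: {1, 2} → 2 values.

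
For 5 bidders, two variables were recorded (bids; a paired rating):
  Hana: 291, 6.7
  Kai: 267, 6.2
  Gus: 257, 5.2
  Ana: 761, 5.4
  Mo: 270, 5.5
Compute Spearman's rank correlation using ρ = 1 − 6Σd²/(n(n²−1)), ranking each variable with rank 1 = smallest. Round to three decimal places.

Ranks of variable 1: 4, 2, 1, 5, 3
Ranks of variable 2: 5, 4, 1, 2, 3
d = r₁ − r₂: -1, -2, 0, 3, 0
d²: 1, 4, 0, 9, 0; Σd² = 14
ρ = 1 − 6·14/(5·24) = 1 − 84/120 = 0.300

0.300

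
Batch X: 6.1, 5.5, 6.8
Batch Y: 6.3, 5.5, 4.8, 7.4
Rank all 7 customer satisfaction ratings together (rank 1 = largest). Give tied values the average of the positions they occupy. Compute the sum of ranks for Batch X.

11.5

Sorted (descending): 7.4, 6.8, 6.3, 6.1, 5.5, 5.5, 4.8
The 2 values of 5.5 occupy positions 5–6 → average rank (5+6)/2 = 5.5.
Batch X values → pooled ranks: 6.1→4, 5.5→5.5, 6.8→2
Rank sum = 4 + 5.5 + 2 = 11.5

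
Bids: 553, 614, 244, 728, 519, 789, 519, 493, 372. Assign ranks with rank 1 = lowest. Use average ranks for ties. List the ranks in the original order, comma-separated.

Sorted (ascending): 244, 372, 493, 519, 519, 553, 614, 728, 789
The 2 values of 519 occupy positions 4–5 → average rank (4+5)/2 = 4.5.

6, 7, 1, 8, 4.5, 9, 4.5, 3, 2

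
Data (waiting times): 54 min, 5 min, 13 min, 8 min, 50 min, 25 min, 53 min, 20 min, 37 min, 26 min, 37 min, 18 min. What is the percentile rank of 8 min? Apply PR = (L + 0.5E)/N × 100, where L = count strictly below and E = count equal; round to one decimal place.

12.5

N = 12.
Strictly below 8: 1. Equal to 8: 1.
PR = (1 + 0.5·1)/12 × 100 = 12.5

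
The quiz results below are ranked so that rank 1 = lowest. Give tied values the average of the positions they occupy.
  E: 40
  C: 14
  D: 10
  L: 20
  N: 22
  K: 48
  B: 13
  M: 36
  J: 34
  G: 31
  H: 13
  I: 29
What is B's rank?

2.5

Sorted (ascending): 10, 13, 13, 14, 20, 22, 29, 31, 34, 36, 40, 48
The 2 values of 13 occupy positions 2–3 → average rank (2+3)/2 = 2.5.
B has value 13 → rank 2.5.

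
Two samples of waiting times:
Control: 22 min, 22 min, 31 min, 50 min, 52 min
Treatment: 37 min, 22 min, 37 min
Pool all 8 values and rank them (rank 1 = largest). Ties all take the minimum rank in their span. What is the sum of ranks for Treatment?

Sorted (descending): 52, 50, 37, 37, 31, 22, 22, 22
The 2 values of 37 occupy positions 3–4 → each gets rank 3.
The 3 values of 22 occupy positions 6–8 → each gets rank 6.
Treatment values → pooled ranks: 37→3, 22→6, 37→3
Rank sum = 3 + 6 + 3 = 12

12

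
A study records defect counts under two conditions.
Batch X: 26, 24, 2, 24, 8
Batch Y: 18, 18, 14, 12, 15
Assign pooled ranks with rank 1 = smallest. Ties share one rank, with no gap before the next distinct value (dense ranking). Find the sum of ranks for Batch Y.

Sorted (ascending): 2, 8, 12, 14, 15, 18, 18, 24, 24, 26
The 2 values of 18 share dense rank 6.
The 2 values of 24 share dense rank 7.
Remaining distinct values take the next consecutive integers.
Batch Y values → pooled ranks: 18→6, 18→6, 14→4, 12→3, 15→5
Rank sum = 6 + 6 + 4 + 3 + 5 = 24

24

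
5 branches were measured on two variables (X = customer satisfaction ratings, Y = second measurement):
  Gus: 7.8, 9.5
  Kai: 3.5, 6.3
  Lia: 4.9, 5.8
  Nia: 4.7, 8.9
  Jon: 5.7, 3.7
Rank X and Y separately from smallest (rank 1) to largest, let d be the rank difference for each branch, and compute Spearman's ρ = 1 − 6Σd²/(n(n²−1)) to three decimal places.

Ranks of variable 1: 5, 1, 3, 2, 4
Ranks of variable 2: 5, 3, 2, 4, 1
d = r₁ − r₂: 0, -2, 1, -2, 3
d²: 0, 4, 1, 4, 9; Σd² = 18
ρ = 1 − 6·18/(5·24) = 1 − 108/120 = 0.100

0.100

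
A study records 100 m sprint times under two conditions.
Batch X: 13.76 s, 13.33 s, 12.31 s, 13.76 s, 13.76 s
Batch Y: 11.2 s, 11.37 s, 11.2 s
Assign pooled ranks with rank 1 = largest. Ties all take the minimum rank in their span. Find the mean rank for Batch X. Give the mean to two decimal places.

Sorted (descending): 13.76, 13.76, 13.76, 13.33, 12.31, 11.37, 11.2, 11.2
The 3 values of 13.76 occupy positions 1–3 → each gets rank 1.
The 2 values of 11.2 occupy positions 7–8 → each gets rank 7.
Batch X values → pooled ranks: 13.76→1, 13.33→4, 12.31→5, 13.76→1, 13.76→1
Mean rank = (1 + 4 + 5 + 1 + 1) / 5 = 2.40

2.40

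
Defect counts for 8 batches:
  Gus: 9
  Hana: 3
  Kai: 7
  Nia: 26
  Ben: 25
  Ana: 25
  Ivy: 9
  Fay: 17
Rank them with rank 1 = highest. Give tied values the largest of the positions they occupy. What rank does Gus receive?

6

Sorted (descending): 26, 25, 25, 17, 9, 9, 7, 3
The 2 values of 25 occupy positions 2–3 → each gets rank 3.
The 2 values of 9 occupy positions 5–6 → each gets rank 6.
Gus has value 9 → rank 6.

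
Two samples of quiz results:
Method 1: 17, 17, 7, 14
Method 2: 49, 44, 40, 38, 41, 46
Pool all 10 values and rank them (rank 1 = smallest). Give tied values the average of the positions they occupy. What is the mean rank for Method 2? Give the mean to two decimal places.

Sorted (ascending): 7, 14, 17, 17, 38, 40, 41, 44, 46, 49
The 2 values of 17 occupy positions 3–4 → average rank (3+4)/2 = 3.5.
Method 2 values → pooled ranks: 49→10, 44→8, 40→6, 38→5, 41→7, 46→9
Mean rank = (10 + 8 + 6 + 5 + 7 + 9) / 6 = 7.50

7.50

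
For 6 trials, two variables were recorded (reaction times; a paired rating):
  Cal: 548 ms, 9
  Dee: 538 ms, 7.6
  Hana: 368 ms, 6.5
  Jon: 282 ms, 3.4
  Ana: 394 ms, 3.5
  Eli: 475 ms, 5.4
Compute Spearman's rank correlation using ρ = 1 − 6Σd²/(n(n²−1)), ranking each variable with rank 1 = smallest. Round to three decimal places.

0.829

Ranks of variable 1: 6, 5, 2, 1, 3, 4
Ranks of variable 2: 6, 5, 4, 1, 2, 3
d = r₁ − r₂: 0, 0, -2, 0, 1, 1
d²: 0, 0, 4, 0, 1, 1; Σd² = 6
ρ = 1 − 6·6/(6·35) = 1 − 36/210 = 0.829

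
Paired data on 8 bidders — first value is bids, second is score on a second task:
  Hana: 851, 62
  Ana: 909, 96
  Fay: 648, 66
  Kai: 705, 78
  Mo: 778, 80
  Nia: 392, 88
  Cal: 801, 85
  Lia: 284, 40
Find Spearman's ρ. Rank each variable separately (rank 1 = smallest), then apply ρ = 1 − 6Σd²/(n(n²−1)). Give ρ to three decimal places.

0.405

Ranks of variable 1: 7, 8, 3, 4, 5, 2, 6, 1
Ranks of variable 2: 2, 8, 3, 4, 5, 7, 6, 1
d = r₁ − r₂: 5, 0, 0, 0, 0, -5, 0, 0
d²: 25, 0, 0, 0, 0, 25, 0, 0; Σd² = 50
ρ = 1 − 6·50/(8·63) = 1 − 300/504 = 0.405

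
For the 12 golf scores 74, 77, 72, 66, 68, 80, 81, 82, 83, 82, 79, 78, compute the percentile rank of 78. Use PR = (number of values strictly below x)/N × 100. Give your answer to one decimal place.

N = 12.
Strictly below 78: 5. Equal to 78: 1.
PR = 5/12 × 100 = 41.7

41.7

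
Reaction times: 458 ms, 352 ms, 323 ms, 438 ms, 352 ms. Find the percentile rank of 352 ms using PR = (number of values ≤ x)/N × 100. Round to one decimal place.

60.0

N = 5.
Strictly below 352: 1. Equal to 352: 2.
PR = 3/5 × 100 = 60.0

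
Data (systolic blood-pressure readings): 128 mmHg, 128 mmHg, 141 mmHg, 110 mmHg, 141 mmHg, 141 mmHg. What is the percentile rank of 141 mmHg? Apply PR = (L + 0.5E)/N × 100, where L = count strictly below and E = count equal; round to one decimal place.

N = 6.
Strictly below 141: 3. Equal to 141: 3.
PR = (3 + 0.5·3)/6 × 100 = 75.0

75.0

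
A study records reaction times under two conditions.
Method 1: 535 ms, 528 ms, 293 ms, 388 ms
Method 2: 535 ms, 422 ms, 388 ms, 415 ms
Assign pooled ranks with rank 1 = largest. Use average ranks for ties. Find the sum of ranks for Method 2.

Sorted (descending): 535, 535, 528, 422, 415, 388, 388, 293
The 2 values of 535 occupy positions 1–2 → average rank (1+2)/2 = 1.5.
The 2 values of 388 occupy positions 6–7 → average rank (6+7)/2 = 6.5.
Method 2 values → pooled ranks: 535→1.5, 422→4, 388→6.5, 415→5
Rank sum = 1.5 + 4 + 6.5 + 5 = 17

17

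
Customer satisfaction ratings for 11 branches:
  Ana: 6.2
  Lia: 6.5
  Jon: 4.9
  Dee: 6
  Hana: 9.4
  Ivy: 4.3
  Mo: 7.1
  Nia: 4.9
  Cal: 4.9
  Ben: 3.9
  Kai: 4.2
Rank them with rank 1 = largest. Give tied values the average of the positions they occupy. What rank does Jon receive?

7

Sorted (descending): 9.4, 7.1, 6.5, 6.2, 6, 4.9, 4.9, 4.9, 4.3, 4.2, 3.9
The 3 values of 4.9 occupy positions 6–8 → average rank 7.
Jon has value 4.9 → rank 7.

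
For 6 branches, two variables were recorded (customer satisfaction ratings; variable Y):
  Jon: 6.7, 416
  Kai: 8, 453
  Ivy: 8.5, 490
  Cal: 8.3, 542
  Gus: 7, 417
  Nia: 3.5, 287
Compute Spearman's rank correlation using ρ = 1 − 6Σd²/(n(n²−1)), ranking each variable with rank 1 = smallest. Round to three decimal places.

0.943

Ranks of variable 1: 2, 4, 6, 5, 3, 1
Ranks of variable 2: 2, 4, 5, 6, 3, 1
d = r₁ − r₂: 0, 0, 1, -1, 0, 0
d²: 0, 0, 1, 1, 0, 0; Σd² = 2
ρ = 1 − 6·2/(6·35) = 1 − 12/210 = 0.943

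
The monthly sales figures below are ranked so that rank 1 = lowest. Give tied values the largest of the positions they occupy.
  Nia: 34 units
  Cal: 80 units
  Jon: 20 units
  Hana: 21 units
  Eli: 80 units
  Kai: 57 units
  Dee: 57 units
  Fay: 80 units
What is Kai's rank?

5

Sorted (ascending): 20, 21, 34, 57, 57, 80, 80, 80
The 2 values of 57 occupy positions 4–5 → each gets rank 5.
The 3 values of 80 occupy positions 6–8 → each gets rank 8.
Kai has value 57 units → rank 5.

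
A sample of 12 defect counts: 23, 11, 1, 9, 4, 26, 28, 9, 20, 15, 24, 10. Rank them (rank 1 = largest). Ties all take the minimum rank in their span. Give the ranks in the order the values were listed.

Sorted (descending): 28, 26, 24, 23, 20, 15, 11, 10, 9, 9, 4, 1
The 2 values of 9 occupy positions 9–10 → each gets rank 9.

4, 7, 12, 9, 11, 2, 1, 9, 5, 6, 3, 8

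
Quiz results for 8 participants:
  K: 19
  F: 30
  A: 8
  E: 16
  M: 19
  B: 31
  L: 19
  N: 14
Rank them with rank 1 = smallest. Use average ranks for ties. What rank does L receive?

Sorted (ascending): 8, 14, 16, 19, 19, 19, 30, 31
The 3 values of 19 occupy positions 4–6 → average rank 5.
L has value 19 → rank 5.

5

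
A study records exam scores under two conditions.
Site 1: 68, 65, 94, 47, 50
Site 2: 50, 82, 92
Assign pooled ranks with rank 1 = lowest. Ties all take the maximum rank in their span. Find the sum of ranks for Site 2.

16

Sorted (ascending): 47, 50, 50, 65, 68, 82, 92, 94
The 2 values of 50 occupy positions 2–3 → each gets rank 3.
Site 2 values → pooled ranks: 50→3, 82→6, 92→7
Rank sum = 3 + 6 + 7 = 16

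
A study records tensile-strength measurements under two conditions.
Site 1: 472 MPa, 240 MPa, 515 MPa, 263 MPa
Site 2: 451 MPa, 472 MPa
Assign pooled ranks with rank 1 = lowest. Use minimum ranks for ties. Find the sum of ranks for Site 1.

13

Sorted (ascending): 240, 263, 451, 472, 472, 515
The 2 values of 472 occupy positions 4–5 → each gets rank 4.
Site 1 values → pooled ranks: 472→4, 240→1, 515→6, 263→2
Rank sum = 4 + 1 + 6 + 2 = 13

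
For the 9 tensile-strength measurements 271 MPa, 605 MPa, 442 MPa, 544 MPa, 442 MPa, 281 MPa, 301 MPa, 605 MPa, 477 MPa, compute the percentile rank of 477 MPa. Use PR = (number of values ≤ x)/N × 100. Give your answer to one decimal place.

N = 9.
Strictly below 477: 5. Equal to 477: 1.
PR = 6/9 × 100 = 66.7

66.7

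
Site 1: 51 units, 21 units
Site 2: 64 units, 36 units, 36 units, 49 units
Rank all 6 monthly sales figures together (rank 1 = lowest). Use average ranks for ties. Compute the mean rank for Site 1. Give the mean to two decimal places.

3.00

Sorted (ascending): 21, 36, 36, 49, 51, 64
The 2 values of 36 occupy positions 2–3 → average rank (2+3)/2 = 2.5.
Site 1 values → pooled ranks: 51→5, 21→1
Mean rank = (5 + 1) / 2 = 3.00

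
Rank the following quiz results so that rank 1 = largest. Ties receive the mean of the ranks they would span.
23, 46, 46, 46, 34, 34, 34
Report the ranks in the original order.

7, 2, 2, 2, 5, 5, 5

Sorted (descending): 46, 46, 46, 34, 34, 34, 23
The 3 values of 46 occupy positions 1–3 → average rank 2.
The 3 values of 34 occupy positions 4–6 → average rank 5.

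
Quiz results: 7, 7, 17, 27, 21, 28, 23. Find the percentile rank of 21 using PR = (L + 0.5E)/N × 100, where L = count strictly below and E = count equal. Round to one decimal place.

50.0

N = 7.
Strictly below 21: 3. Equal to 21: 1.
PR = (3 + 0.5·1)/7 × 100 = 50.0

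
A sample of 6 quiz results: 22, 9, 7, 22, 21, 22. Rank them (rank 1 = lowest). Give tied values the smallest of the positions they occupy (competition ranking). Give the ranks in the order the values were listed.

4, 2, 1, 4, 3, 4

Sorted (ascending): 7, 9, 21, 22, 22, 22
The 3 values of 22 occupy positions 4–6 → each gets rank 4.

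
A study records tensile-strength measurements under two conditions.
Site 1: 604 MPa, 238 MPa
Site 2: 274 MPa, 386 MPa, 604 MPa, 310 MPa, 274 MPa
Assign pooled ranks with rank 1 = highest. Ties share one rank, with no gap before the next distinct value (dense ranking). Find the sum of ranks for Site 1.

Sorted (descending): 604, 604, 386, 310, 274, 274, 238
The 2 values of 604 share dense rank 1.
The 2 values of 274 share dense rank 4.
Remaining distinct values take the next consecutive integers.
Site 1 values → pooled ranks: 604→1, 238→5
Rank sum = 1 + 5 = 6

6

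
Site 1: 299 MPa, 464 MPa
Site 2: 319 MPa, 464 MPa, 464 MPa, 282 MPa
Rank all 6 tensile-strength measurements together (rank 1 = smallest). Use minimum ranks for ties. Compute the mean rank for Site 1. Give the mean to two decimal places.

3.00

Sorted (ascending): 282, 299, 319, 464, 464, 464
The 3 values of 464 occupy positions 4–6 → each gets rank 4.
Site 1 values → pooled ranks: 299→2, 464→4
Mean rank = (2 + 4) / 2 = 3.00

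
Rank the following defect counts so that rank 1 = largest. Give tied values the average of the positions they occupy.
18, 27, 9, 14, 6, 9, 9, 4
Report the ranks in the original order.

Sorted (descending): 27, 18, 14, 9, 9, 9, 6, 4
The 3 values of 9 occupy positions 4–6 → average rank 5.

2, 1, 5, 3, 7, 5, 5, 8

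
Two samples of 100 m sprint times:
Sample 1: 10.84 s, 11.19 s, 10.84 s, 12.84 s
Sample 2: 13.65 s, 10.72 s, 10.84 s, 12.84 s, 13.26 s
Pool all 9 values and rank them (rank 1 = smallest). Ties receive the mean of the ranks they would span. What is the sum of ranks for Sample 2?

Sorted (ascending): 10.72, 10.84, 10.84, 10.84, 11.19, 12.84, 12.84, 13.26, 13.65
The 3 values of 10.84 occupy positions 2–4 → average rank 3.
The 2 values of 12.84 occupy positions 6–7 → average rank (6+7)/2 = 6.5.
Sample 2 values → pooled ranks: 13.65→9, 10.72→1, 10.84→3, 12.84→6.5, 13.26→8
Rank sum = 9 + 1 + 3 + 6.5 + 8 = 27.5

27.5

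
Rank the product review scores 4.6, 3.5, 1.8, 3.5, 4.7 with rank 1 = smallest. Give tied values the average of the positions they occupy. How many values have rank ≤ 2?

1

Sorted (ascending): 1.8, 3.5, 3.5, 4.6, 4.7
The 2 values of 3.5 occupy positions 2–3 → average rank (2+3)/2 = 2.5.
Ranks ≤ 2: {1} → 1 value.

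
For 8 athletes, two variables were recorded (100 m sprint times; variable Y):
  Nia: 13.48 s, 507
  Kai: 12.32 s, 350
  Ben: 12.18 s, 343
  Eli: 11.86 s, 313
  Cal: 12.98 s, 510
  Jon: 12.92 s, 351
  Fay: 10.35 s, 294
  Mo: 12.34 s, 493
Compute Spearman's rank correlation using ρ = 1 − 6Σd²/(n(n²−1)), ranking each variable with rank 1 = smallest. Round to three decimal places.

0.952

Ranks of variable 1: 8, 4, 3, 2, 7, 6, 1, 5
Ranks of variable 2: 7, 4, 3, 2, 8, 5, 1, 6
d = r₁ − r₂: 1, 0, 0, 0, -1, 1, 0, -1
d²: 1, 0, 0, 0, 1, 1, 0, 1; Σd² = 4
ρ = 1 − 6·4/(8·63) = 1 − 24/504 = 0.952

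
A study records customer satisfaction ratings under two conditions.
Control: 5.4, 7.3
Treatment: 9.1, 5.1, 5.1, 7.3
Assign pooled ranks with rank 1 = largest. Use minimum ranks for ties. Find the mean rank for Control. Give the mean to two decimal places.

3.00

Sorted (descending): 9.1, 7.3, 7.3, 5.4, 5.1, 5.1
The 2 values of 7.3 occupy positions 2–3 → each gets rank 2.
The 2 values of 5.1 occupy positions 5–6 → each gets rank 5.
Control values → pooled ranks: 5.4→4, 7.3→2
Mean rank = (4 + 2) / 2 = 3.00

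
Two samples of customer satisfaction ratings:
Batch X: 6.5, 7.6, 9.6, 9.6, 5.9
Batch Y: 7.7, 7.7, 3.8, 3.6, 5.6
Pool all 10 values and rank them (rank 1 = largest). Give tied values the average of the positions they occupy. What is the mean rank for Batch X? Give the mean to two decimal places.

Sorted (descending): 9.6, 9.6, 7.7, 7.7, 7.6, 6.5, 5.9, 5.6, 3.8, 3.6
The 2 values of 9.6 occupy positions 1–2 → average rank (1+2)/2 = 1.5.
The 2 values of 7.7 occupy positions 3–4 → average rank (3+4)/2 = 3.5.
Batch X values → pooled ranks: 6.5→6, 7.6→5, 9.6→1.5, 9.6→1.5, 5.9→7
Mean rank = (6 + 5 + 1.5 + 1.5 + 7) / 5 = 4.20

4.20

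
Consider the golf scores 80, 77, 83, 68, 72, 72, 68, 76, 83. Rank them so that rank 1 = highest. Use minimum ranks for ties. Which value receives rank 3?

80

Sorted (descending): 83, 83, 80, 77, 76, 72, 72, 68, 68
The 2 values of 83 occupy positions 1–2 → each gets rank 1.
The 2 values of 72 occupy positions 6–7 → each gets rank 6.
The 2 values of 68 occupy positions 8–9 → each gets rank 8.
Rank 3 → value 80.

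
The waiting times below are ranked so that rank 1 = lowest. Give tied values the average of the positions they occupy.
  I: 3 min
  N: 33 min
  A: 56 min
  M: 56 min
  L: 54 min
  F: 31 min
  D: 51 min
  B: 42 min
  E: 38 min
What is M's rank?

8.5

Sorted (ascending): 3, 31, 33, 38, 42, 51, 54, 56, 56
The 2 values of 56 occupy positions 8–9 → average rank (8+9)/2 = 8.5.
M has value 56 min → rank 8.5.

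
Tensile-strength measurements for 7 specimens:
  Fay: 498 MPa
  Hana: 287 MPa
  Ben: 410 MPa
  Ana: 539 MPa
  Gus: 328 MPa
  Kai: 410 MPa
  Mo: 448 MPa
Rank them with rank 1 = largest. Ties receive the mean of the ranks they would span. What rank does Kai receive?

4.5

Sorted (descending): 539, 498, 448, 410, 410, 328, 287
The 2 values of 410 occupy positions 4–5 → average rank (4+5)/2 = 4.5.
Kai has value 410 MPa → rank 4.5.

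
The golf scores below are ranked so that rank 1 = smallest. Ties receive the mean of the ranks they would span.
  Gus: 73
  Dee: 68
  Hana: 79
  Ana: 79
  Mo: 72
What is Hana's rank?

Sorted (ascending): 68, 72, 73, 79, 79
The 2 values of 79 occupy positions 4–5 → average rank (4+5)/2 = 4.5.
Hana has value 79 → rank 4.5.

4.5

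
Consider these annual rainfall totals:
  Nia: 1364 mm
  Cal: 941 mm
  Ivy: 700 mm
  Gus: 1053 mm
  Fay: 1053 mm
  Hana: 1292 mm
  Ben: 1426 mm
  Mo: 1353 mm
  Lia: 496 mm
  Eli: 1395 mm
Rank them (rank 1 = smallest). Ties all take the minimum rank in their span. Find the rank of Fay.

4

Sorted (ascending): 496, 700, 941, 1053, 1053, 1292, 1353, 1364, 1395, 1426
The 2 values of 1053 occupy positions 4–5 → each gets rank 4.
Fay has value 1053 mm → rank 4.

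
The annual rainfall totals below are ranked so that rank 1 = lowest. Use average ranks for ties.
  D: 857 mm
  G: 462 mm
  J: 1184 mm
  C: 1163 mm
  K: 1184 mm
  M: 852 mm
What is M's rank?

2

Sorted (ascending): 462, 852, 857, 1163, 1184, 1184
The 2 values of 1184 occupy positions 5–6 → average rank (5+6)/2 = 5.5.
M has value 852 mm → rank 2.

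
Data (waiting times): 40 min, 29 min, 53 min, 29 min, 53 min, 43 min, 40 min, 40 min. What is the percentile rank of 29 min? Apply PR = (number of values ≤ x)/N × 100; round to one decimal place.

N = 8.
Strictly below 29: 0. Equal to 29: 2.
PR = 2/8 × 100 = 25.0

25.0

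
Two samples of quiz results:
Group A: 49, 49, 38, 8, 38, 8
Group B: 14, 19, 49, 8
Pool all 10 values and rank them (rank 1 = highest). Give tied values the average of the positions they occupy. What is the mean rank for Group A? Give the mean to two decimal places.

5.17

Sorted (descending): 49, 49, 49, 38, 38, 19, 14, 8, 8, 8
The 3 values of 49 occupy positions 1–3 → average rank 2.
The 2 values of 38 occupy positions 4–5 → average rank (4+5)/2 = 4.5.
The 3 values of 8 occupy positions 8–10 → average rank 9.
Group A values → pooled ranks: 49→2, 49→2, 38→4.5, 8→9, 38→4.5, 8→9
Mean rank = (2 + 2 + 4.5 + 9 + 4.5 + 9) / 6 = 5.17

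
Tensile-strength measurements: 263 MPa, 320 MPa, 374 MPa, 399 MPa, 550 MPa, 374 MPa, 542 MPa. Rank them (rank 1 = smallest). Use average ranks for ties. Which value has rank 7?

Sorted (ascending): 263, 320, 374, 374, 399, 542, 550
The 2 values of 374 occupy positions 3–4 → average rank (3+4)/2 = 3.5.
Rank 7 → value 550.

550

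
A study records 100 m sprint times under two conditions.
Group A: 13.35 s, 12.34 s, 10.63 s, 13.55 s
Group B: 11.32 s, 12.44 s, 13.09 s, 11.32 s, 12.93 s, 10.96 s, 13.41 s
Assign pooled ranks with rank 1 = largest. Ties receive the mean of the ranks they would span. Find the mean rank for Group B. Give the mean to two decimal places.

6.29

Sorted (descending): 13.55, 13.41, 13.35, 13.09, 12.93, 12.44, 12.34, 11.32, 11.32, 10.96, 10.63
The 2 values of 11.32 occupy positions 8–9 → average rank (8+9)/2 = 8.5.
Group B values → pooled ranks: 11.32→8.5, 12.44→6, 13.09→4, 11.32→8.5, 12.93→5, 10.96→10, 13.41→2
Mean rank = (8.5 + 6 + 4 + 8.5 + 5 + 10 + 2) / 7 = 6.29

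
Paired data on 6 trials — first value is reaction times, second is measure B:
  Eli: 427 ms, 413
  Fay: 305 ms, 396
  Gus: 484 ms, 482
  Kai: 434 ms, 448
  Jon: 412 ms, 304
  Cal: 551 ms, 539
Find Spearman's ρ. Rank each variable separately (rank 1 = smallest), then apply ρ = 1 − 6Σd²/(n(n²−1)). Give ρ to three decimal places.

0.943

Ranks of variable 1: 3, 1, 5, 4, 2, 6
Ranks of variable 2: 3, 2, 5, 4, 1, 6
d = r₁ − r₂: 0, -1, 0, 0, 1, 0
d²: 0, 1, 0, 0, 1, 0; Σd² = 2
ρ = 1 − 6·2/(6·35) = 1 − 12/210 = 0.943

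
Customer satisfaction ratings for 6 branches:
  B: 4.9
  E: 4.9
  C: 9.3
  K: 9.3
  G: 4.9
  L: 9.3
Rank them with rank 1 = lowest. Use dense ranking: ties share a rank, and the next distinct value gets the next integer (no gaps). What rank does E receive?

1

Sorted (ascending): 4.9, 4.9, 4.9, 9.3, 9.3, 9.3
The 3 values of 4.9 share dense rank 1.
The 3 values of 9.3 share dense rank 2.
E has value 4.9 → rank 1.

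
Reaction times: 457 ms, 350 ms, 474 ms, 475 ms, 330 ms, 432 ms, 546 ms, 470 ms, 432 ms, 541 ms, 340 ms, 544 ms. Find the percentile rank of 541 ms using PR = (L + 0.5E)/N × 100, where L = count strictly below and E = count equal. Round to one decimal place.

N = 12.
Strictly below 541: 9. Equal to 541: 1.
PR = (9 + 0.5·1)/12 × 100 = 79.2

79.2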